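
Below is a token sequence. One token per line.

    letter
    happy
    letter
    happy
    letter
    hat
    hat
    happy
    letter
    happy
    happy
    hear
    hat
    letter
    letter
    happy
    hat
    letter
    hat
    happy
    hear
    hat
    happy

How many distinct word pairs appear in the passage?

11

23 tokens → 22 bigram windows in total.
Repeated bigrams (each contributes count−1 duplicates):
  letter happy: 4
  happy letter: 3
  hat happy: 3
  happy hear: 2
  hat letter: 2
  hear hat: 2
  letter hat: 2
11 duplicate windows → 22 − 11 = 11 distinct.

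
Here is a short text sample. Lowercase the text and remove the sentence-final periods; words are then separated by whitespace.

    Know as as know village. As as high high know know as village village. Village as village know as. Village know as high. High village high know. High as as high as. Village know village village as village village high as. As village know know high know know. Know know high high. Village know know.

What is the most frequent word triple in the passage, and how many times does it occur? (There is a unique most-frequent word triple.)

"as village know", 4 times

Trigram frequencies (highest first):
  as village know: 4
  as as high: 2
  as high high: 2
  high know know: 2
  know as village: 2
  as village village: 2
  … (31 more, each ≤ 2)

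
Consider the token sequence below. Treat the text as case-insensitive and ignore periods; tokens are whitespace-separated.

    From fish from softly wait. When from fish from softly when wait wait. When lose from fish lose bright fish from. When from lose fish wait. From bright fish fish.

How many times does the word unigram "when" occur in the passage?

4

Scanning the 30 tokens for "when":
  position 6: when
  position 11: when
  position 14: when
  position 22: when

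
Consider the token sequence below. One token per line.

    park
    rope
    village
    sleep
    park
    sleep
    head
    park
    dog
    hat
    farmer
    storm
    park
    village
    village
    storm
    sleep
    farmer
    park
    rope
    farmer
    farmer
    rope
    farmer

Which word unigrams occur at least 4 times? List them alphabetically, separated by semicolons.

Unigram counts meeting the condition (at least 4 times):
  farmer: 5
  park: 5

farmer; park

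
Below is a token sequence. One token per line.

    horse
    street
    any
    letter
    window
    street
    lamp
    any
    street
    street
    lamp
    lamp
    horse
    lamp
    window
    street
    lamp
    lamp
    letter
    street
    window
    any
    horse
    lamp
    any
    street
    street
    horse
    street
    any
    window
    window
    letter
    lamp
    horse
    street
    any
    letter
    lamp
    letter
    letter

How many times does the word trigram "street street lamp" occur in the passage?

1

Scanning the 39 overlapping trigram windows for "street street lamp":
  position 9–11: street street lamp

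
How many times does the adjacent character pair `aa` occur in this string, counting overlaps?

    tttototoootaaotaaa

Sliding a length-2 window over the 18 characters (17 positions):
  position 12–13: aa
  position 16–17: aa
  position 17–18: aa

3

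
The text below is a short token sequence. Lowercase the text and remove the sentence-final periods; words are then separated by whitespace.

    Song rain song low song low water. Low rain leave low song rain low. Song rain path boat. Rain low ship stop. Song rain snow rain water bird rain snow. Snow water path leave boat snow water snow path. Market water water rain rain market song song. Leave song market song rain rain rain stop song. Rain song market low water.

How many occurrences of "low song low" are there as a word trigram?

Scanning the 59 overlapping trigram windows for "low song low":
  position 4–6: low song low

1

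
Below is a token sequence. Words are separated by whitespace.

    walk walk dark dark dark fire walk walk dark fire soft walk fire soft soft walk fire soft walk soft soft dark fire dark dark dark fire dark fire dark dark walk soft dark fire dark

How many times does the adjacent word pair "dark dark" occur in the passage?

Scanning the 35 overlapping bigram windows for "dark dark":
  position 3–4: dark dark
  position 4–5: dark dark
  position 24–25: dark dark
  position 25–26: dark dark
  position 30–31: dark dark

5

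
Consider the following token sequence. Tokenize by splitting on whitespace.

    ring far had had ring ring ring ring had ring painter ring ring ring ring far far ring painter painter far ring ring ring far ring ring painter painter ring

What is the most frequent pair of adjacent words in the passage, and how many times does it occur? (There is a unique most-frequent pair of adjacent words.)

"ring ring", 9 times

Bigram frequencies (highest first):
  ring ring: 9
  ring far: 3
  ring painter: 3
  far ring: 3
  had ring: 2
  painter ring: 2
  … (6 more, each ≤ 2)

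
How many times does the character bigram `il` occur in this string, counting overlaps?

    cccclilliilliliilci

4

Sliding a length-2 window over the 19 characters (18 positions):
  position 6–7: il
  position 10–11: il
  position 13–14: il
  position 16–17: il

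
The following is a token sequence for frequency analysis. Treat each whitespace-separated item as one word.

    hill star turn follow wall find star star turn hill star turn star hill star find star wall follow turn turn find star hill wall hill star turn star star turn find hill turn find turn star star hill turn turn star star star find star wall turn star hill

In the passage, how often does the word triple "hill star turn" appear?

Scanning the 48 overlapping trigram windows for "hill star turn":
  position 1–3: hill star turn
  position 10–12: hill star turn
  position 26–28: hill star turn

3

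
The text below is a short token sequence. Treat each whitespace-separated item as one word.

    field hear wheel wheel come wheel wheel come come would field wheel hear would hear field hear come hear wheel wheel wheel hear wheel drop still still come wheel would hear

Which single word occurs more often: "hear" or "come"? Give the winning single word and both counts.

"hear" (7 vs 5)

"hear": 7 occurrences
"come": 5 occurrences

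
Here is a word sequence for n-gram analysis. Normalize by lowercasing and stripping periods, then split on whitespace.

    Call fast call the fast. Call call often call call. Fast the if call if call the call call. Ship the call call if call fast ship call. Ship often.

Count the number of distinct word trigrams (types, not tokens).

30 tokens → 28 trigram windows in total.
Repeated trigrams (each contributes count−1 duplicates):
  call if call: 2
  the call call: 2
2 duplicate windows → 28 − 2 = 26 distinct.

26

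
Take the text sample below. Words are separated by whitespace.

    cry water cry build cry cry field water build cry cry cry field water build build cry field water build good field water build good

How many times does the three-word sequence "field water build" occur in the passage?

4

Scanning the 23 overlapping trigram windows for "field water build":
  position 7–9: field water build
  position 13–15: field water build
  position 18–20: field water build
  position 22–24: field water build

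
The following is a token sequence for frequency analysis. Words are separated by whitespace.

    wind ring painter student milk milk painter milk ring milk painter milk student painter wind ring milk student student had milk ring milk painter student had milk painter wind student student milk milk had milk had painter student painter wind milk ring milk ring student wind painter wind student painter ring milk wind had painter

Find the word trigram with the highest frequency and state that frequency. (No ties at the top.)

"milk ring milk", 3 times

Trigram frequencies (highest first):
  milk ring milk: 3
  student milk milk: 2
  milk painter milk: 2
  ring milk painter: 2
  student painter wind: 2
  student had milk: 2
  … (39 more, each ≤ 2)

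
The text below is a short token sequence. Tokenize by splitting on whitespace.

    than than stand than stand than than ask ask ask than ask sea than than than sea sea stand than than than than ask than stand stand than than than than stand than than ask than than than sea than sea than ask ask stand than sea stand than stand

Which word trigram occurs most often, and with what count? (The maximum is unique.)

Trigram frequencies (highest first):
  than than than: 6
  stand than than: 4
  than stand than: 3
  than than ask: 3
  than than stand: 2
  stand than stand: 2
  … (23 more, each ≤ 2)

"than than than", 6 times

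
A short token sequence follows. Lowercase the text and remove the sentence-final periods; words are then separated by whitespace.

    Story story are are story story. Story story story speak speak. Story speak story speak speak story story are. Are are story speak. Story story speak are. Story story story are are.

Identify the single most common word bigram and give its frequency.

Bigram frequencies (highest first):
  story story: 9
  story speak: 5
  are are: 4
  speak story: 4
  story are: 3
  are story: 3
  … (2 more, each ≤ 2)

"story story", 9 times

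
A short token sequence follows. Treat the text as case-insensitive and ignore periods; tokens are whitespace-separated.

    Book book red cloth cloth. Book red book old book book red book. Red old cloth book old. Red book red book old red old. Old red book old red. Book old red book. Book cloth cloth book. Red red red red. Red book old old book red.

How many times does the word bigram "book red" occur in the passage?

Scanning the 47 overlapping bigram windows for "book red":
  position 2–3: book red
  position 6–7: book red
  position 11–12: book red
  position 13–14: book red
  position 20–21: book red
  position 38–39: book red
  position 47–48: book red

7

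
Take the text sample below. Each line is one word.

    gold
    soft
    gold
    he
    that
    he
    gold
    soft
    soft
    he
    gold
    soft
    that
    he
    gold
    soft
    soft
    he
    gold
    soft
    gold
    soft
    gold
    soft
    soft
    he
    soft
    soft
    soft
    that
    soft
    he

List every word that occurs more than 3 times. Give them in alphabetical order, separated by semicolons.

Unigram counts meeting the condition (more than 3 times):
  gold: 8
  he: 7
  soft: 14

gold; he; soft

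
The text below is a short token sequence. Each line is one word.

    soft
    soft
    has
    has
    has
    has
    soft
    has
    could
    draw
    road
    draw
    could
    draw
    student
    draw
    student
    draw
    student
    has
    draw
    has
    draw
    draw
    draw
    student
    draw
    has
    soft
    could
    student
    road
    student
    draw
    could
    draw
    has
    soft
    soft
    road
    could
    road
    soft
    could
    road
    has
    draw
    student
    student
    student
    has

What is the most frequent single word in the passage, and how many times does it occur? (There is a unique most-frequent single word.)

Unigram frequencies (highest first):
  draw: 13
  has: 11
  student: 9
  soft: 7
  could: 6
  road: 5

"draw", 13 times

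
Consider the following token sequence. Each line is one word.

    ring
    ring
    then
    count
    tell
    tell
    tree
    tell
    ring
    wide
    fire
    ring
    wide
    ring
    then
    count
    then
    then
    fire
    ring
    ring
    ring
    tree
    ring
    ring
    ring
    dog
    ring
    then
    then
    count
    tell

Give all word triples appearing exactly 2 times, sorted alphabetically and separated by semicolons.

ring ring ring; ring then count; then count tell

Trigram counts meeting the condition (exactly 2 times):
  ring ring ring: 2
  ring then count: 2
  then count tell: 2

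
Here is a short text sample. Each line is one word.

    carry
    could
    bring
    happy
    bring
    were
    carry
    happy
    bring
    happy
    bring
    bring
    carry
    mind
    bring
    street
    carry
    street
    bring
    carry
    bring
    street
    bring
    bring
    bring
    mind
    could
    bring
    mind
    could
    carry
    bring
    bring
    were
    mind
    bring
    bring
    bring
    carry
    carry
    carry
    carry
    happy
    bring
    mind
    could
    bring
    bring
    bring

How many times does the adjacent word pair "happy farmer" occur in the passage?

Scanning the 48 overlapping bigram windows for "happy farmer":
  (none found)

0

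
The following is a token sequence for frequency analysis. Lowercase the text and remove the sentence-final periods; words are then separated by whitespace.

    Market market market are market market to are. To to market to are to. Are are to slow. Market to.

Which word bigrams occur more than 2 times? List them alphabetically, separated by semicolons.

Bigram counts meeting the condition (more than 2 times):
  are to: 3
  market market: 3
  market to: 3
  to are: 3

are to; market market; market to; to are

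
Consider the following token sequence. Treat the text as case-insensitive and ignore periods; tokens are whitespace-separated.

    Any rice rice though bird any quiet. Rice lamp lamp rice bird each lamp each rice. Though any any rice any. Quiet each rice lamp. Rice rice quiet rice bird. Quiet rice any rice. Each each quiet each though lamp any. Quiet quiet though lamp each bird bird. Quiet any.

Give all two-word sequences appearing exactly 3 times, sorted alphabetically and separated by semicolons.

Bigram counts meeting the condition (exactly 3 times):
  any quiet: 3
  any rice: 3
  quiet rice: 3

any quiet; any rice; quiet rice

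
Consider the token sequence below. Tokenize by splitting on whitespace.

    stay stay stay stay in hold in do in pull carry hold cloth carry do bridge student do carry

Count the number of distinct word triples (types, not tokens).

16

19 tokens → 17 trigram windows in total.
Repeated trigrams (each contributes count−1 duplicates):
  stay stay stay: 2
1 duplicate windows → 17 − 1 = 16 distinct.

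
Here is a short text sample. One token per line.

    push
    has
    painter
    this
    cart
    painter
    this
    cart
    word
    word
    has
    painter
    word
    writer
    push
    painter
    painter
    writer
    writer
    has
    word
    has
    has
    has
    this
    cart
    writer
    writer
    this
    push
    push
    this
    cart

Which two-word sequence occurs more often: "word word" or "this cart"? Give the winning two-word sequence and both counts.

"word word": 1 occurrence
"this cart": 4 occurrences

"this cart" (4 vs 1)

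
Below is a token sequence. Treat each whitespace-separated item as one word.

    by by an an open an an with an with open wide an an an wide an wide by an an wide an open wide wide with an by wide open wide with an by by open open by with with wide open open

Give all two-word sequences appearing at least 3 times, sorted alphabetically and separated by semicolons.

an an; an wide; open wide; wide an; with an

Bigram counts meeting the condition (at least 3 times):
  an an: 5
  an wide: 3
  open wide: 3
  wide an: 3
  with an: 3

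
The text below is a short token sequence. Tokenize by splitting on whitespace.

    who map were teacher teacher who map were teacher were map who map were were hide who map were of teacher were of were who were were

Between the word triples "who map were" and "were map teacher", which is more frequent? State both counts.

"who map were": 4 occurrences
"were map teacher": 0 occurrences

"who map were" (4 vs 0)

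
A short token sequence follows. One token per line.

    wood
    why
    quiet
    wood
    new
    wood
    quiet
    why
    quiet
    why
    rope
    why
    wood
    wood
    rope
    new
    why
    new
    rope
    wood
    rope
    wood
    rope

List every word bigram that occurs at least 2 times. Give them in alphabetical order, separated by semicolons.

quiet why; rope wood; why quiet; wood rope

Bigram counts meeting the condition (at least 2 times):
  quiet why: 2
  rope wood: 2
  why quiet: 2
  wood rope: 3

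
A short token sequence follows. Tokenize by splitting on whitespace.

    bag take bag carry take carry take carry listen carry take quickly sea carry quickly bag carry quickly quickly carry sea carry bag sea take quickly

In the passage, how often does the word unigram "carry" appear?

8

Scanning the 26 tokens for "carry":
  position 4: carry
  position 6: carry
  position 8: carry
  position 10: carry
  position 14: carry
  position 17: carry
  position 20: carry
  position 22: carry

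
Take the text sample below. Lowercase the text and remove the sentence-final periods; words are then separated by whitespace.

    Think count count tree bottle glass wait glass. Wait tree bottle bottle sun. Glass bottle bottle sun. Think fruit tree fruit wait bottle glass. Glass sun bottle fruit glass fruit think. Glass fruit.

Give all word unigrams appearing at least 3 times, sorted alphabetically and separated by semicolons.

bottle; fruit; glass; sun; think; tree; wait

Unigram counts meeting the condition (at least 3 times):
  bottle: 7
  fruit: 5
  glass: 7
  sun: 3
  think: 3
  tree: 3
  wait: 3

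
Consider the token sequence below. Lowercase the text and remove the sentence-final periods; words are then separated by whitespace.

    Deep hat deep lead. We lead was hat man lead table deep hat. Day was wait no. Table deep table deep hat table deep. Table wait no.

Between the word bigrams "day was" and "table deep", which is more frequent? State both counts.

"table deep" (4 vs 1)

"day was": 1 occurrence
"table deep": 4 occurrences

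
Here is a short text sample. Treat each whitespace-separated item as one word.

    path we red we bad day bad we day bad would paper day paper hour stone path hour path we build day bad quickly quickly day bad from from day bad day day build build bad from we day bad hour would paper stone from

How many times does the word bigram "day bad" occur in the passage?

Scanning the 44 overlapping bigram windows for "day bad":
  position 6–7: day bad
  position 9–10: day bad
  position 22–23: day bad
  position 26–27: day bad
  position 30–31: day bad
  position 39–40: day bad

6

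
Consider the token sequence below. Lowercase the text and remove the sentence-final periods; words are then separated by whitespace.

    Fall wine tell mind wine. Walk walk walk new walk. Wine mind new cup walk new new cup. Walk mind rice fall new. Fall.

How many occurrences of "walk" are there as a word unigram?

6

Scanning the 24 tokens for "walk":
  position 6: walk
  position 7: walk
  position 8: walk
  position 10: walk
  position 15: walk
  position 19: walk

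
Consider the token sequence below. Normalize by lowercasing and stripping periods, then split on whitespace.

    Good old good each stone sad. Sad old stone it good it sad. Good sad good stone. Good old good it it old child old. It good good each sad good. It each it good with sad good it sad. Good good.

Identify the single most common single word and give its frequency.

"good", 14 times

Unigram frequencies (highest first):
  good: 14
  it: 8
  sad: 7
  old: 5
  each: 3
  stone: 3
  … (2 more, each ≤ 1)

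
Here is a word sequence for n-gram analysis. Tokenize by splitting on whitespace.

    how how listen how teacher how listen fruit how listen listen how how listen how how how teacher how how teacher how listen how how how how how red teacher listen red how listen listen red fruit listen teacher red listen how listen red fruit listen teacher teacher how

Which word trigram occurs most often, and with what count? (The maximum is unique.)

"how how how", 4 times

Trigram frequencies (highest first):
  how how how: 4
  how listen how: 3
  how teacher how: 3
  listen how how: 3
  how how listen: 2
  teacher how listen: 2
  … (25 more, each ≤ 2)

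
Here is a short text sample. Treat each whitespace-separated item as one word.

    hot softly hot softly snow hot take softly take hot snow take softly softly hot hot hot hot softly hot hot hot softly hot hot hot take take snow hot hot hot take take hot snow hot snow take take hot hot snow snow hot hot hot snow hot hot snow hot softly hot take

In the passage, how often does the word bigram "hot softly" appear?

Scanning the 54 overlapping bigram windows for "hot softly":
  position 1–2: hot softly
  position 3–4: hot softly
  position 18–19: hot softly
  position 22–23: hot softly
  position 52–53: hot softly

5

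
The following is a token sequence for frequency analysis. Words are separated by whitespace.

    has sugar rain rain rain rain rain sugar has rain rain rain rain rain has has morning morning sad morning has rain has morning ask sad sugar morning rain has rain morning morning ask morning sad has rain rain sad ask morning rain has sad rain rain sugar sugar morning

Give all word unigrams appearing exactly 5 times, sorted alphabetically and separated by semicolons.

Unigram counts meeting the condition (exactly 5 times):
  sad: 5
  sugar: 5

sad; sugar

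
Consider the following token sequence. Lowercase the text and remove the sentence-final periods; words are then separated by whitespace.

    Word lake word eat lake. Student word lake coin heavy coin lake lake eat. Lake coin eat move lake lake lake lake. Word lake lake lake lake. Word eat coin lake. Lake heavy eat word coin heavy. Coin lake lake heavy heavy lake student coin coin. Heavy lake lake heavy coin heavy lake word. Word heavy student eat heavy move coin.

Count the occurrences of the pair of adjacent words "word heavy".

Scanning the 60 overlapping bigram windows for "word heavy":
  position 55–56: word heavy

1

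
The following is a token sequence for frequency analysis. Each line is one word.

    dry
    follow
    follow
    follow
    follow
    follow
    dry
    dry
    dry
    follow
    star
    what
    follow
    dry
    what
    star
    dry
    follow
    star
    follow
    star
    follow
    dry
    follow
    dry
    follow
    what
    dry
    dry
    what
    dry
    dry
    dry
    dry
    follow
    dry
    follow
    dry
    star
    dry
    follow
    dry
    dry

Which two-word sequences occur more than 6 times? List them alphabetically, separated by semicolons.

dry dry; dry follow; follow dry

Bigram counts meeting the condition (more than 6 times):
  dry dry: 7
  dry follow: 8
  follow dry: 7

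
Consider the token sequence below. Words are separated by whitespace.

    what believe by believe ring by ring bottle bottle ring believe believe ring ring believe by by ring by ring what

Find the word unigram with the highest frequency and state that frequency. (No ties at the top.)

Unigram frequencies (highest first):
  ring: 7
  believe: 5
  by: 5
  what: 2
  bottle: 2

"ring", 7 times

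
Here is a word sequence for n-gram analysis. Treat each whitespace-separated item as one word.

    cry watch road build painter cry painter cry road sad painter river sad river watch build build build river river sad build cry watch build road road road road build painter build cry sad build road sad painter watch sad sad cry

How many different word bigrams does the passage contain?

42 tokens → 41 bigram windows in total.
Repeated bigrams (each contributes count−1 duplicates):
  road road: 3
  build build: 2
  build cry: 2
  build painter: 2
  build road: 2
  cry watch: 2
  painter cry: 2
  river sad: 2
  … (5 more repeated)
14 duplicate windows → 41 − 14 = 27 distinct.

27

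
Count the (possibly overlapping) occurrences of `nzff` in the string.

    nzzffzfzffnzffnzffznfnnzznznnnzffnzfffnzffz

Sliding a length-4 window over the 43 characters (40 positions):
  position 11–14: nzff
  position 15–18: nzff
  position 30–33: nzff
  position 34–37: nzff
  position 39–42: nzff

5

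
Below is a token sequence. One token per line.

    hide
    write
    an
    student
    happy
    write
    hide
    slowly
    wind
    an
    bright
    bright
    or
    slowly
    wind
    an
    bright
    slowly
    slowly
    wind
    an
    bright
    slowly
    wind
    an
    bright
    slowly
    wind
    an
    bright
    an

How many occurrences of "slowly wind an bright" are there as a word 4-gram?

5

Scanning the 28 overlapping 4-gram windows for "slowly wind an bright":
  position 8–11: slowly wind an bright
  position 14–17: slowly wind an bright
  position 19–22: slowly wind an bright
  position 23–26: slowly wind an bright
  position 27–30: slowly wind an bright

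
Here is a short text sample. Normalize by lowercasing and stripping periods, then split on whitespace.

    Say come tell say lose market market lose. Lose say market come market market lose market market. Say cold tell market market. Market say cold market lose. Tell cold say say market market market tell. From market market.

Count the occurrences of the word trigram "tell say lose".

1

Scanning the 36 overlapping trigram windows for "tell say lose":
  position 3–5: tell say lose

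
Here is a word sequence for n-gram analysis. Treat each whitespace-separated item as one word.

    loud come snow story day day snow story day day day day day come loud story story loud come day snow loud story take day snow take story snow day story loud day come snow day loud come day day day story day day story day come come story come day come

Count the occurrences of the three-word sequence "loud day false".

0

Scanning the 50 overlapping trigram windows for "loud day false":
  (none found)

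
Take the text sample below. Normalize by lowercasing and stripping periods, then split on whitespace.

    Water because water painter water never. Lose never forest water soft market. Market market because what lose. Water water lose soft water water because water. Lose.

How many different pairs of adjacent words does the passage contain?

26 tokens → 25 bigram windows in total.
Repeated bigrams (each contributes count−1 duplicates):
  because water: 2
  market market: 2
  water because: 2
  water lose: 2
  water water: 2
5 duplicate windows → 25 − 5 = 20 distinct.

20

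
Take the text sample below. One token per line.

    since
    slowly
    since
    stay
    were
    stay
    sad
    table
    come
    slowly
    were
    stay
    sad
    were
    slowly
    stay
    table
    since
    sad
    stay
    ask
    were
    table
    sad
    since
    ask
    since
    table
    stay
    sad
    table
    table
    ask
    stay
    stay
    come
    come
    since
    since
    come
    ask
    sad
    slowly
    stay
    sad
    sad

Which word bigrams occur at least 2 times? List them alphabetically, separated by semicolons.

Bigram counts meeting the condition (at least 2 times):
  sad table: 2
  slowly stay: 2
  stay sad: 4
  were stay: 2

sad table; slowly stay; stay sad; were stay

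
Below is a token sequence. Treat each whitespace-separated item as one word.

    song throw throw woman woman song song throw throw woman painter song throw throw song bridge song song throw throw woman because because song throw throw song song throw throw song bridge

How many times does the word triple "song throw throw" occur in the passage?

Scanning the 30 overlapping trigram windows for "song throw throw":
  position 1–3: song throw throw
  position 7–9: song throw throw
  position 12–14: song throw throw
  position 18–20: song throw throw
  position 24–26: song throw throw
  position 28–30: song throw throw

6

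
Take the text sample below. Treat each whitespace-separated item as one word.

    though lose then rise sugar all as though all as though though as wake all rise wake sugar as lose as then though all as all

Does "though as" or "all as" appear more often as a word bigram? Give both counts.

"though as": 1 occurrence
"all as": 3 occurrences

"all as" (3 vs 1)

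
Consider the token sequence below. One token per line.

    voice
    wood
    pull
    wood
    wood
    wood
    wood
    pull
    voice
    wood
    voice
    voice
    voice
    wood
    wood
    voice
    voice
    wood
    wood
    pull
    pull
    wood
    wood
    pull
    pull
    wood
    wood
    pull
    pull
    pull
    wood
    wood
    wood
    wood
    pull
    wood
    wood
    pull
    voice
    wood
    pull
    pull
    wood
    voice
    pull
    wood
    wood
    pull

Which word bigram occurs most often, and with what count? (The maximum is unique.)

"wood wood", 12 times

Bigram frequencies (highest first):
  wood wood: 12
  wood pull: 9
  pull wood: 7
  voice wood: 5
  pull pull: 5
  wood voice: 3
  … (3 more, each ≤ 3)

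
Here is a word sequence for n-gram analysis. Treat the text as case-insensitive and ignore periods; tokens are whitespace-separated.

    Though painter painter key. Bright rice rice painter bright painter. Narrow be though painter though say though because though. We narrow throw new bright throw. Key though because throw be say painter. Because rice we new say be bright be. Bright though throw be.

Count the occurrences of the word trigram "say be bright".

1

Scanning the 42 overlapping trigram windows for "say be bright":
  position 37–39: say be bright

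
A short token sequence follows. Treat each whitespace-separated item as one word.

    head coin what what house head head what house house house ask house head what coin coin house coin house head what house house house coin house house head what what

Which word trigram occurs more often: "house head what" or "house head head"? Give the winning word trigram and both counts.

"house head what": 3 occurrences
"house head head": 1 occurrence

"house head what" (3 vs 1)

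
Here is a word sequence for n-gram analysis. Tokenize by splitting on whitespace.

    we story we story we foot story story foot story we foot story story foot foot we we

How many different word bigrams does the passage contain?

9

18 tokens → 17 bigram windows in total.
Repeated bigrams (each contributes count−1 duplicates):
  foot story: 3
  story we: 3
  story foot: 2
  story story: 2
  we foot: 2
  we story: 2
8 duplicate windows → 17 − 8 = 9 distinct.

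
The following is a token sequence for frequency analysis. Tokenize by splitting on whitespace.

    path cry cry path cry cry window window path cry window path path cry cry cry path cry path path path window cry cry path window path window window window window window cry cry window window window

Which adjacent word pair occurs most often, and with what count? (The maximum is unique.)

"window window", 7 times

Bigram frequencies (highest first):
  window window: 7
  cry cry: 6
  path cry: 5
  cry path: 4
  cry window: 3
  window path: 3
  … (3 more, each ≤ 3)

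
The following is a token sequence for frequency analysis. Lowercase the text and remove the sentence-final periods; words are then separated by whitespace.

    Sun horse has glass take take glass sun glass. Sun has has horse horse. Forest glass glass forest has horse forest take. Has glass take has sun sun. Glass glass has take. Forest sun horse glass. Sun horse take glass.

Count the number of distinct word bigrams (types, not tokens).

27

40 tokens → 39 bigram windows in total.
Repeated bigrams (each contributes count−1 duplicates):
  glass sun: 3
  sun horse: 3
  glass glass: 2
  glass take: 2
  has glass: 2
  has horse: 2
  horse forest: 2
  sun glass: 2
  … (2 more repeated)
12 duplicate windows → 39 − 12 = 27 distinct.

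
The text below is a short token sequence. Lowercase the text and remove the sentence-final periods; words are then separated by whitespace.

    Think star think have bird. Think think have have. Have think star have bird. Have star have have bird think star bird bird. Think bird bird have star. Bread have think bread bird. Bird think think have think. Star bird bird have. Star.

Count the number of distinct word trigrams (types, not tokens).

43 tokens → 41 trigram windows in total.
Repeated trigrams (each contributes count−1 duplicates):
  bird have star: 3
  bird bird have: 2
  bird bird think: 2
  bird think think: 2
  have bird think: 2
  have think star: 2
  star bird bird: 2
  think star bird: 2
  … (1 more repeated)
10 duplicate windows → 41 − 10 = 31 distinct.

31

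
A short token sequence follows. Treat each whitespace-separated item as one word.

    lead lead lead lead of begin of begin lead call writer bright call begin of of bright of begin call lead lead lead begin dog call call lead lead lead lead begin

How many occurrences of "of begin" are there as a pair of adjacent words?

Scanning the 31 overlapping bigram windows for "of begin":
  position 5–6: of begin
  position 7–8: of begin
  position 18–19: of begin

3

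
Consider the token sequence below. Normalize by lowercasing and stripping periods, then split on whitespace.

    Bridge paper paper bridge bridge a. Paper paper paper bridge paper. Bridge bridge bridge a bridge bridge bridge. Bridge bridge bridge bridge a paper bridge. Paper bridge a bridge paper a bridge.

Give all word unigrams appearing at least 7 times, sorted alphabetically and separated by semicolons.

Unigram counts meeting the condition (at least 7 times):
  bridge: 18
  paper: 9

bridge; paper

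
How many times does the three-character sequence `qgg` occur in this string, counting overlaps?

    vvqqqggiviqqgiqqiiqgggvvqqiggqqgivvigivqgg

3

Sliding a length-3 window over the 42 characters (40 positions):
  position 5–7: qgg
  position 19–21: qgg
  position 40–42: qgg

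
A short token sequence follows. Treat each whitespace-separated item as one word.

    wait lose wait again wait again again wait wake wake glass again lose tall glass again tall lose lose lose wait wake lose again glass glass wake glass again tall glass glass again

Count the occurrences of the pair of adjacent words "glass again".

Scanning the 32 overlapping bigram windows for "glass again":
  position 11–12: glass again
  position 15–16: glass again
  position 28–29: glass again
  position 32–33: glass again

4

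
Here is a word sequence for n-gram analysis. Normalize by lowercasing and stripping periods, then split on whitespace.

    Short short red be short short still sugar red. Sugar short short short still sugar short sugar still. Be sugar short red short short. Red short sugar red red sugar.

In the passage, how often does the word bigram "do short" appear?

0

Scanning the 29 overlapping bigram windows for "do short":
  (none found)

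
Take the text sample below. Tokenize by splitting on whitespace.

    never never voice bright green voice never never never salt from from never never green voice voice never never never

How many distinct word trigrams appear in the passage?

20 tokens → 18 trigram windows in total.
Repeated trigrams (each contributes count−1 duplicates):
  never never never: 2
  voice never never: 2
2 duplicate windows → 18 − 2 = 16 distinct.

16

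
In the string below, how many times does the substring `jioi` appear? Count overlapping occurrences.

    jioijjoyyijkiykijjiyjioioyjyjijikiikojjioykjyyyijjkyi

2

Sliding a length-4 window over the 53 characters (50 positions):
  position 1–4: jioi
  position 21–24: jioi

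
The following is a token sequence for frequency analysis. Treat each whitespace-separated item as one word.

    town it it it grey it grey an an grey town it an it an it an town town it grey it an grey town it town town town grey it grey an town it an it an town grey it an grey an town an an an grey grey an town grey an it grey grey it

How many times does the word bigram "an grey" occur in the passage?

4

Scanning the 57 overlapping bigram windows for "an grey":
  position 9–10: an grey
  position 23–24: an grey
  position 42–43: an grey
  position 48–49: an grey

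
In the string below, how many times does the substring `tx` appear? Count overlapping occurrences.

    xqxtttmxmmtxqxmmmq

1

Sliding a length-2 window over the 18 characters (17 positions):
  position 11–12: tx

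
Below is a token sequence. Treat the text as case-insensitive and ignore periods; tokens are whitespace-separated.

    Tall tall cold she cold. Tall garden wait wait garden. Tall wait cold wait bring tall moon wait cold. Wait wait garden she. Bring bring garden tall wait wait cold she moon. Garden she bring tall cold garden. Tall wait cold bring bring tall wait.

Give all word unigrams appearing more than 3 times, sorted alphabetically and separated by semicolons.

bring; cold; garden; she; tall; wait

Unigram counts meeting the condition (more than 3 times):
  bring: 6
  cold: 7
  garden: 6
  she: 4
  tall: 9
  wait: 11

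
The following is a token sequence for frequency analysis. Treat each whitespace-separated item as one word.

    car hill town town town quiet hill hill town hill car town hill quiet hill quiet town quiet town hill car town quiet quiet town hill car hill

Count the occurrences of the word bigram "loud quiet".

0

Scanning the 27 overlapping bigram windows for "loud quiet":
  (none found)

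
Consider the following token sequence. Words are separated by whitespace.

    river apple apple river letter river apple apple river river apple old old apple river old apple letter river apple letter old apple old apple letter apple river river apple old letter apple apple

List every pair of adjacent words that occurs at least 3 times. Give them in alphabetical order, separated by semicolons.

Bigram counts meeting the condition (at least 3 times):
  apple apple: 3
  apple letter: 3
  apple old: 3
  apple river: 4
  old apple: 4
  river apple: 5

apple apple; apple letter; apple old; apple river; old apple; river apple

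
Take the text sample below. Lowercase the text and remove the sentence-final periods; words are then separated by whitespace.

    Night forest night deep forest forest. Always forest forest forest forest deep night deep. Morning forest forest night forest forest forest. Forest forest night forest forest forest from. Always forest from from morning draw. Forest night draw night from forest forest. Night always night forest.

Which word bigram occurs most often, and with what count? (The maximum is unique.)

"forest forest", 12 times

Bigram frequencies (highest first):
  forest forest: 12
  forest night: 5
  night forest: 4
  night deep: 2
  always forest: 2
  forest from: 2
  … (17 more, each ≤ 1)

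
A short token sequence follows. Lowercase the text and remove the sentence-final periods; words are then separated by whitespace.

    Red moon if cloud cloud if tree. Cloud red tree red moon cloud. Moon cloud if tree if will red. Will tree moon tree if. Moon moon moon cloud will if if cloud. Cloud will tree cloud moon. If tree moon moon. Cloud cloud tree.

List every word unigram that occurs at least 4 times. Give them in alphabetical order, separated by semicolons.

Unigram counts meeting the condition (at least 4 times):
  cloud: 11
  if: 8
  moon: 10
  red: 4
  tree: 8
  will: 4

cloud; if; moon; red; tree; will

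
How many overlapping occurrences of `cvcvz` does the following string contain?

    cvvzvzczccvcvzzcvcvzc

Sliding a length-5 window over the 21 characters (17 positions):
  position 10–14: cvcvz
  position 16–20: cvcvz

2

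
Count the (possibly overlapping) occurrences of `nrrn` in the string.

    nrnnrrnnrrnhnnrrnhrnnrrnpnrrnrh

Sliding a length-4 window over the 31 characters (28 positions):
  position 4–7: nrrn
  position 8–11: nrrn
  position 14–17: nrrn
  position 21–24: nrrn
  position 26–29: nrrn

5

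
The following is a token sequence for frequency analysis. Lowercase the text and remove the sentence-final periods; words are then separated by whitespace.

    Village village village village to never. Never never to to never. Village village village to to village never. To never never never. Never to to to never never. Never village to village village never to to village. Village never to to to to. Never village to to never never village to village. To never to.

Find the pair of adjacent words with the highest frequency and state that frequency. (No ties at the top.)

"to to", 9 times

Bigram frequencies (highest first):
  to to: 9
  never never: 8
  village village: 7
  to never: 7
  village to: 6
  never to: 6
  … (3 more, each ≤ 4)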